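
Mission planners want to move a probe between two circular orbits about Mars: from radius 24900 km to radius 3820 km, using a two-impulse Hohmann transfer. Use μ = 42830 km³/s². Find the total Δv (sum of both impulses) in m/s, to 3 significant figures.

Transfer-ellipse semi-major axis a_t = (r₁ + r₂)/2 = (24900 + 3820)/2 = 14360 km.
At r₁ the circular-orbit speed is v₁ = √(μ/r₁) = 1.3115 km/s.
Transfer-orbit speed at r₁ (v² = μ(2/r − 1/a)): v_a = √[μ(2/r₁ − 1/a_t)] = 0.67644 km/s.
First burn Δv₁ = |v_a − v₁| = 0.6351 km/s.
At r₂, v₂ = √(μ/r₂) = 3.348 km/s.
Transfer-orbit speed at r₂: v_p = √[μ(2/r₂ − 1/a_t)] = 4.409 km/s.
Second burn Δv₂ = |v₂ − v_p| = 1.061 km/s.
Total Δv = Δv₁ + Δv₂ = 1.696 km/s.

Δv = 1700 m/s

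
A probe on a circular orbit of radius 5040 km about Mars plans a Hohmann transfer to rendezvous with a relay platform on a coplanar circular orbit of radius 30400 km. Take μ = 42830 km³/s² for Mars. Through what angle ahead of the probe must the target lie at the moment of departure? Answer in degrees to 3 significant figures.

Semi-major axis of the transfer orbit: a_t = (5040 + 30400)/2 = 17720 km.
Transfer time t = π√(a_t³/μ) = 35810 s.
The target's mean motion on its circular orbit is ω₂ = √(μ/r₂³) = 3.904×10^-5 rad/s.
Angle swept by the target during transfer: ω₂·t = 1.398 rad = 80.10°.
Arrival is 180° from departure on the ellipse, so φ = 180° − 80.10° = 99.9°.

φ = 99.9°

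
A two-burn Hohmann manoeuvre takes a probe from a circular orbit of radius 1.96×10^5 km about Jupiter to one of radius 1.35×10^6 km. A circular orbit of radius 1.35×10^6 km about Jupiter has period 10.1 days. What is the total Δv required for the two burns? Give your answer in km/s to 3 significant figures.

Δv = 13.0 km/s

From Kepler's third law T² = 4π²r³/μ at r = 1.35×10^6 km, T = 10.1 days = 10.1 × 86400 s = 8.7264×10^5 s: μ = 4π²r³/T² = 1.27553×10^8 km³/s².
The Hohmann ellipse has a_t = (r₁ + r₂)/2 = 7.730×10^5 km.
At r₁ the circular-orbit speed is v₁ = √(μ/r₁) = 25.5104 km/s.
Transfer-orbit speed at r₁ (v² = μ(2/r − 1/a)): v_p = √[μ(2/r₁ − 1/a_t)] = 33.7128 km/s.
First burn Δv₁ = |v_p − v₁| = 8.202 km/s.
Circular speed at r₂: v₂ = √(μ/r₂) = 9.7203 km/s.
Transfer-orbit speed at r₂: v_a = √[μ(2/r₂ − 1/a_t)] = 4.8946 km/s.
Second burn Δv₂ = |v₂ − v_a| = 4.826 km/s.
Δv = Δv₁ + Δv₂ = 8.202 + 4.826 = 13.03 km/s.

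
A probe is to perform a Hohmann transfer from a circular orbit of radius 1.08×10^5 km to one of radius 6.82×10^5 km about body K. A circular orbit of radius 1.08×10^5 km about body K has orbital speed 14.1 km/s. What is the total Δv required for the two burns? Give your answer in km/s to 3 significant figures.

Δv = 7.10 km/s

From the circular-orbit relation v² = μ/r at r = 1.08×10^5 km: μ = v²r = (14.1)² × 1.08×10^5 = 2.14715×10^7 km³/s².
Transfer-ellipse semi-major axis a_t = (r₁ + r₂)/2 = (1.080×10^5 + 6.820×10^5)/2 = 3.950×10^5 km.
At r₁ the circular-orbit speed is v₁ = √(μ/r₁) = 14.100 km/s.
On the transfer ellipse at r₁, vis-viva gives v_p = √[μ(2/r₁ − 1/a_t)] = 18.527 km/s.
First burn Δv₁ = |v_p − v₁| = 4.427 km/s.
At r₂, v₂ = √(μ/r₂) = 5.611 km/s.
Transfer-orbit speed at r₂: v_a = √[μ(2/r₂ − 1/a_t)] = 2.934 km/s.
Second burn Δv₂ = |v₂ − v_a| = 2.677 km/s.
Δv = Δv₁ + Δv₂ = 4.427 + 2.677 = 7.104 km/s.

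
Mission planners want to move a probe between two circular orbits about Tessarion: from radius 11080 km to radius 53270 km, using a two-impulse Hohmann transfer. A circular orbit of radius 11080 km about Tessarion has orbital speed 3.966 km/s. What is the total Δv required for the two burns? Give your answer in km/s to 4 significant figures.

Δv = 1.884 km/s

From the circular-orbit relation v² = μ/r at r = 11080 km: μ = v²r = (3.966)² × 11080 = 1.74279×10^5 km³/s².
Semi-major axis of the transfer orbit: a_t = (11080 + 53270)/2 = 32175 km.
At r₁ the circular-orbit speed is v₁ = √(μ/r₁) = 3.966 km/s.
Transfer-orbit speed at r₁ (vis-viva): v_p = √[μ(2/r₁ − 1/a_t)] = 5.103 km/s.
First burn Δv₁ = |v_p − v₁| = 1.137 km/s.
Circular speed at r₂: v₂ = √(μ/r₂) = 1.80876 km/s.
Transfer-orbit speed at r₂: v_a = √[μ(2/r₂ − 1/a_t)] = 1.06143 km/s.
Second burn Δv₂ = |v₂ − v_a| = 0.7473 km/s.
Δv = Δv₁ + Δv₂ = 1.137 + 0.7473 = 1.884 km/s.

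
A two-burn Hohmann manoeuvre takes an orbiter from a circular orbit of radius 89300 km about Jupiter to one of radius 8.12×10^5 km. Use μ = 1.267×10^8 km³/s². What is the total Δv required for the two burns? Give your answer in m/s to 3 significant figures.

Δv = 19800 m/s

Transfer-ellipse semi-major axis a_t = (r₁ + r₂)/2 = (89300 + 8.120×10^5)/2 = 4.5065×10^5 km.
Circular speed at r₁: v₁ = √(μ/r₁) = √(1.267×10^8/89300) = 37.6671 km/s.
On the transfer ellipse at r₁, v² = μ(2/r − 1/a) gives v_p = √[μ(2/r₁ − 1/a_t)] = 50.5616 km/s.
First burn Δv₁ = |v_p − v₁| = 12.8945 km/s.
At r₂, v₂ = √(μ/r₂) = 12.491376 km/s.
Transfer-orbit speed at r₂: v_a = √[μ(2/r₂ − 1/a_t)] = 5.5605319 km/s.
Second burn Δv₂ = |v₂ − v_a| = 6.93084 km/s.
Total Δv = Δv₁ + Δv₂ = 19.83 km/s.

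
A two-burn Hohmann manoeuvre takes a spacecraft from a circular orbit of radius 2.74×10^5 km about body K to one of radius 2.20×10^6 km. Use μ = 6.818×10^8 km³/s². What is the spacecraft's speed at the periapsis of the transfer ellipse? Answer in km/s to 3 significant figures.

v = 66.5 km/s

Transfer-ellipse semi-major axis a_t = (r₁ + r₂)/2 = (2.740×10^5 + 2.200×10^6)/2 = 1.237×10^6 km.
The periapsis of the transfer ellipse is at r = 2.740×10^5 km.
From the vis-viva equation, v = √[μ(2/r − 1/a_t)] = 66.52 km/s.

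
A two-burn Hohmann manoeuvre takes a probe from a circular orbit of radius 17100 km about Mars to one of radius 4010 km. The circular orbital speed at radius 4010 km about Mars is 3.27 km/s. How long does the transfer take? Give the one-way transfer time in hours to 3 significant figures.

t = 4.57 hours

From the circular-orbit relation v² = μ/r at r = 4010 km: μ = v²r = (3.27)² × 4010 = 42878.5 km³/s².
The Hohmann ellipse has a_t = (r₁ + r₂)/2 = 10555 km.
Half the transfer-orbit period gives t = π√(a_t³/μ) = 16450 s.
Converting: 16450 s ÷ 3600 s/hour = 4.57 hours.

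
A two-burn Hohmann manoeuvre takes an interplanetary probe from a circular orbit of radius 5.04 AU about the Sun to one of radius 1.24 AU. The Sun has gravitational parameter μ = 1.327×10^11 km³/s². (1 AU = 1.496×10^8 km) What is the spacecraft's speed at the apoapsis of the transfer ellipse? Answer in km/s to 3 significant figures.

In km: r₁ = 5.04 × 1.496×10^8 = 7.53984×10^8 km; r₂ = 1.24 × 1.496×10^8 = 1.85504×10^8 km.
Transfer-ellipse semi-major axis a_t = (r₁ + r₂)/2 = (7.53984×10^8 + 1.85504×10^8)/2 = 4.69744×10^8 km.
At apoapsis, r = 7.53984×10^8 km.
Applying v² = μ(2/r − 1/a_t): v = 8.337 km/s.

v = 8.34 km/s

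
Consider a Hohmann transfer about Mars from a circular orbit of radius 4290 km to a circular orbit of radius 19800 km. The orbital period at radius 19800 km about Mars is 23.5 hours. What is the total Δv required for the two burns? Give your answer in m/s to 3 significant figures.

Δv = 1480 m/s

From Kepler's third law T² = 4π²r³/μ at r = 19800 km, T = 23.5 hours = 23.5 × 3600 s = 84600 s: μ = 4π²r³/T² = 42816.8 km³/s².
The Hohmann ellipse has a_t = (r₁ + r₂)/2 = 12045 km.
Circular speed at r₁: v₁ = √(μ/r₁) = √(42816.8/4290) = 3.1592 km/s.
On the transfer ellipse at r₁, vis-viva gives v_p = √[μ(2/r₁ − 1/a_t)] = 4.0505 km/s.
First burn Δv₁ = |v_p − v₁| = 0.8913 km/s.
Circular speed at r₂: v₂ = √(μ/r₂) = 1.4705 km/s.
Transfer-orbit speed at r₂: v_a = √[μ(2/r₂ − 1/a_t)] = 0.87761 km/s.
Second burn Δv₂ = |v₂ − v_a| = 0.5929 km/s.
Total Δv = Δv₁ + Δv₂ = 1.484 km/s.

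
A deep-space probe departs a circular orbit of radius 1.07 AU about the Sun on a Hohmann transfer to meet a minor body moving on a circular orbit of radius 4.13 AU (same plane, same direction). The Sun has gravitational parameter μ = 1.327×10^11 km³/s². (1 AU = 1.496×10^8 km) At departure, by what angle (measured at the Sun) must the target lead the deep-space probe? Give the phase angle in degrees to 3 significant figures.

In km: r₁ = 1.07 × 1.496×10^8 = 1.60072×10^8 km; r₂ = 4.13 × 1.496×10^8 = 6.17848×10^8 km.
Semi-major axis of the transfer orbit: a_t = (1.60072×10^8 + 6.17848×10^8)/2 = 3.8896×10^8 km.
Transfer time t = π√(a_t³/μ) = 6.6156×10^7 s.
Target angular speed ω₂ = √(μ/r₂³) = 2.3720×10^-8 rad/s.
Angle swept by the target during transfer: ω₂·t = 1.5692 rad = 89.91°.
Arrival is 180° from departure on the ellipse, so φ = 180° − 89.91° = 90.1°.

φ = 90.1°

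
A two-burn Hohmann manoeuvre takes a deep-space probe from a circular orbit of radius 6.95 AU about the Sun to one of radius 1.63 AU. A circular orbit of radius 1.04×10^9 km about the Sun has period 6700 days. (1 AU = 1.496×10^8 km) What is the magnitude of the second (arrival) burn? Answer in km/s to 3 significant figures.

From Kepler's third law T² = 4π²r³/μ at r = 1.04×10^9 km, T = 6700 days = 6700 × 86400 s = 5.7888×10^8 s: μ = 4π²r³/T² = 1.32520×10^11 km³/s².
In km: r₁ = 6.95 × 1.496×10^8 = 1.03972×10^9 km; r₂ = 1.63 × 1.496×10^8 = 2.43848×10^8 km.
Transfer-ellipse semi-major axis a_t = (r₁ + r₂)/2 = (1.03972×10^9 + 2.43848×10^8)/2 = 6.41784×10^8 km.
On the circular orbit at r = 2.43848×10^8 km, v_c = √(μ/r) = 23.31 km/s.
Vis-viva on the transfer ellipse at r = 2.43848×10^8 km gives v_t = √[μ(2/r − 1/a_t)] = 29.67 km/s.
Δv₂ = |v_t − v_c| = |29.67 − 23.31| = 6.360 km/s.

Δv₂ = 6.36 km/s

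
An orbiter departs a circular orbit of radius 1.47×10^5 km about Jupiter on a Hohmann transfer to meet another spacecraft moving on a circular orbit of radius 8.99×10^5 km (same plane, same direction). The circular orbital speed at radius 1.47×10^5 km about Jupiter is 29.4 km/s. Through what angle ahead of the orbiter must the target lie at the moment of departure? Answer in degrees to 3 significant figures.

From the circular-orbit relation v² = μ/r at r = 1.47×10^5 km: μ = v²r = (29.4)² × 1.47×10^5 = 1.27061×10^8 km³/s².
Transfer-ellipse semi-major axis a_t = (r₁ + r₂)/2 = (1.470×10^5 + 8.990×10^5)/2 = 5.230×10^5 km.
The half-period of the transfer ellipse is t = π√(a_t³/μ) = 1.0541×10^5 s.
The target's mean motion on its circular orbit is ω₂ = √(μ/r₂³) = 1.3224×10^-5 rad/s.
Angle swept by the target during transfer: ω₂·t = 1.394 rad = 79.87°.
Arrival is 180° from departure on the ellipse, so φ = 180° − 79.87° = 100°.

φ = 100°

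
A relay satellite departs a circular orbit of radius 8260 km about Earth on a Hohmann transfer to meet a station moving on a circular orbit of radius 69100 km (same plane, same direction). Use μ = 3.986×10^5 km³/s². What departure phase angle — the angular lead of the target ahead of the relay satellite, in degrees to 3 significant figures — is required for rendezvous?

Transfer-ellipse semi-major axis a_t = (r₁ + r₂)/2 = (8260 + 69100)/2 = 38680 km.
The half-period of the transfer ellipse is t = π√(a_t³/μ) = 37853.93 s.
The target's mean motion on its circular orbit is ω₂ = √(μ/r₂³) = 3.475774×10^-5 rad/s.
Angle swept by the target during transfer: ω₂·t = 1.31572 rad = 75.39°.
Arrival is 180° from departure on the ellipse, so φ = 180° − 75.39° = 105°.

φ = 105°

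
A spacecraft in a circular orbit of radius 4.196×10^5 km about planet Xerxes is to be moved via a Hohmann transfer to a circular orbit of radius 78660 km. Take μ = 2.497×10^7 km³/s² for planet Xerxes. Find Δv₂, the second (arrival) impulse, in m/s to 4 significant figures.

Transfer-ellipse semi-major axis a_t = (r₁ + r₂)/2 = (4.196×10^5 + 78660)/2 = 2.4913×10^5 km.
Circular speed at r = 78660 km: v_c = √(μ/r) = 17.817 km/s.
Vis-viva on the transfer ellipse at r = 78660 km gives v_t = √[μ(2/r − 1/a_t)] = 23.123 km/s.
Δv₂ = |v_t − v_c| = |23.123 − 17.817| = 5.306 km/s.

Δv₂ = 5306 m/s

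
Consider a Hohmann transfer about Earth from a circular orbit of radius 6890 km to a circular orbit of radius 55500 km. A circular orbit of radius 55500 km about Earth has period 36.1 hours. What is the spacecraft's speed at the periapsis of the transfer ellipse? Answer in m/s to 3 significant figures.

v = 10200 m/s

From Kepler's third law T² = 4π²r³/μ at r = 55500 km, T = 36.1 hours = 36.1 × 3600 s = 1.2996×10^5 s: μ = 4π²r³/T² = 3.99594×10^5 km³/s².
The Hohmann ellipse has a_t = (r₁ + r₂)/2 = 31195 km.
At periapsis, r = 6890 km.
Vis-viva: v = √[μ(2/r − 1/a_t)] = √[3.99594×10^5 × (2/6890 − 1/31195)] = 10.16 km/s.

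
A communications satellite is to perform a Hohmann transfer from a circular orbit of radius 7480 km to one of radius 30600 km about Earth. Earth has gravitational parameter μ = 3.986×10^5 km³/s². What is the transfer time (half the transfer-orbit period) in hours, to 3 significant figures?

The Hohmann ellipse has a_t = (r₁ + r₂)/2 = 19040 km.
By Kepler's third law the transfer-orbit period is T = 2π√(a_t³/μ), so t = T/2 = 13070 s.
Converting: 13070 s ÷ 3600 s/hour = 3.63 hours.

t = 3.63 hours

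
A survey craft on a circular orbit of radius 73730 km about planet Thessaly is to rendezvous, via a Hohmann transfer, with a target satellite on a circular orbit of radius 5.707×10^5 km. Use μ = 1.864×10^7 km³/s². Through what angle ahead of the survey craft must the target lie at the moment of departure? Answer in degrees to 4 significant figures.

The Hohmann ellipse has a_t = (r₁ + r₂)/2 = 3.22215×10^5 km.
The half-period of the transfer ellipse is t = π√(a_t³/μ) = 1.3309×10^5 s.
The target's mean motion on its circular orbit is ω₂ = √(μ/r₂³) = 1.0014×10^-5 rad/s.
Angle swept by the target during transfer: ω₂·t = 1.3328 rad = 76.36°.
The survey craft traverses 180° on the transfer ellipse, so the target must lead by 180° − 76.36° = 103.6°.

φ = 103.6°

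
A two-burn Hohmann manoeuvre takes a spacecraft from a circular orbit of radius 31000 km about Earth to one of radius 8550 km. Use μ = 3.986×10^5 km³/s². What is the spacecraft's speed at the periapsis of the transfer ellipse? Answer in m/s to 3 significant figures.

The Hohmann ellipse has a_t = (r₁ + r₂)/2 = 19775 km.
The periapsis of the transfer ellipse is at r = 8550 km.
Applying v² = μ(2/r − 1/a_t): v = 8.549 km/s.

v = 8550 m/s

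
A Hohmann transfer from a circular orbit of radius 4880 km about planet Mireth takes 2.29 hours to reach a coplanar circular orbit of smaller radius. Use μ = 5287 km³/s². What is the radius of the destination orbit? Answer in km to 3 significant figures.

Transfer time t = 2.29 hours = 8244 s, and t = π√(a_t³/μ).
So a_t = (μ t²/π²)^(1/3) = (5287 × (8244)² / π²)^(1/3) = 3314.3 km.
Since a_t = (r₁ + r₂)/2, r₂ = 2a_t − r₁ = 2×3314.3 − 4880 = 1748.6 km.

r₂ = 1750 km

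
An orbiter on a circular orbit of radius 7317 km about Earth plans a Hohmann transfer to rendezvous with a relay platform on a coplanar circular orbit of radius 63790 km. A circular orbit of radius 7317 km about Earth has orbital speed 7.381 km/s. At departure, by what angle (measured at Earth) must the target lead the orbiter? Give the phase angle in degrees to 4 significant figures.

φ = 105.1°

From the circular-orbit relation v² = μ/r at r = 7317 km: μ = v²r = (7.381)² × 7317 = 3.98624×10^5 km³/s².
The Hohmann ellipse has a_t = (r₁ + r₂)/2 = 35553.5 km.
Transfer time t = π√(a_t³/μ) = 33357 s.
Target angular speed ω₂ = √(μ/r₂³) = 3.9188×10^-5 rad/s.
Angle swept by the target during transfer: ω₂·t = 1.3072 rad = 74.90°.
Arrival is 180° from departure on the ellipse, so φ = 180° − 74.90° = 105.1°.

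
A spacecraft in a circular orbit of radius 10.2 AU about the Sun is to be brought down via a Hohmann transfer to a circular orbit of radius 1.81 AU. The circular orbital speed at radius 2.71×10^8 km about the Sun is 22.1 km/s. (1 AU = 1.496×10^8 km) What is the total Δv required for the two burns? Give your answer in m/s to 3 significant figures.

From the circular-orbit relation v² = μ/r at r = 2.71×10^8 km: μ = v²r = (22.1)² × 2.71×10^8 = 1.32359×10^11 km³/s².
In km: r₁ = 10.2 × 1.496×10^8 = 1.52592×10^9 km; r₂ = 1.81 × 1.496×10^8 = 2.70776×10^8 km.
Transfer-ellipse semi-major axis a_t = (r₁ + r₂)/2 = (1.52592×10^9 + 2.70776×10^8)/2 = 8.98348×10^8 km.
Circular speed at r₁: v₁ = √(μ/r₁) = √(1.32359×10^11/1.52592×10^9) = 9.313 km/s.
On the transfer ellipse at r₁, vis-viva equation gives v_a = √[μ(2/r₁ − 1/a_t)] = 5.113 km/s.
First burn Δv₁ = |v_a − v₁| = 4.200 km/s.
At r₂, v₂ = √(μ/r₂) = 22.109 km/s.
Transfer-orbit speed at r₂: v_p = √[μ(2/r₂ − 1/a_t)] = 28.815 km/s.
Second burn Δv₂ = |v₂ − v_p| = 6.706 km/s.
Total Δv = Δv₁ + Δv₂ = 10.91 km/s.

Δv = 10900 m/s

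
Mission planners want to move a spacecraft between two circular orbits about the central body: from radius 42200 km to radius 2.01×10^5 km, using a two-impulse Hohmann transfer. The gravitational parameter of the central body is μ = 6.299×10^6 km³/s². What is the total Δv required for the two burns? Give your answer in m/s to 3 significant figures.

Δv = 5790 m/s

The Hohmann ellipse has a_t = (r₁ + r₂)/2 = 1.216×10^5 km.
At r₁ the circular-orbit speed is v₁ = √(μ/r₁) = 12.22 km/s.
Transfer-orbit speed at r₁ (v² = μ(2/r − 1/a)): v_p = √[μ(2/r₁ − 1/a_t)] = 15.71 km/s.
First burn Δv₁ = |v_p − v₁| = 3.490 km/s.
Circular speed at r₂: v₂ = √(μ/r₂) = 5.598 km/s.
Transfer-orbit speed at r₂: v_a = √[μ(2/r₂ − 1/a_t)] = 3.298 km/s.
Second burn Δv₂ = |v₂ − v_a| = 2.300 km/s.
Total Δv = Δv₁ + Δv₂ = 5.790 km/s.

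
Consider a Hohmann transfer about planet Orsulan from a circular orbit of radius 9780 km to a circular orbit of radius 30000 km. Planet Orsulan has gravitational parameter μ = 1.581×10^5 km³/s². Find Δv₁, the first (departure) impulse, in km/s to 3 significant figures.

The Hohmann ellipse has a_t = (r₁ + r₂)/2 = 19890 km.
Circular speed at r = 9780 km: v_c = √(μ/r) = 4.0207 km/s.
Vis-viva on the transfer ellipse at r = 9780 km gives v_t = √[μ(2/r − 1/a_t)] = 4.9379 km/s.
Δv₁ = |v_t − v_c| = |4.9379 − 4.0207| = 0.9172 km/s.

Δv₁ = 0.917 km/s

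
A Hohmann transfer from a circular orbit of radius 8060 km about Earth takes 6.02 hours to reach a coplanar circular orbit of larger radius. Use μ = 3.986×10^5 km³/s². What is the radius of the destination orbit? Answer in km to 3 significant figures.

Transfer time t = 6.02 hours = 21672 s, and t = π√(a_t³/μ).
So a_t = (μ t²/π²)^(1/3) = (3.986×10^5 × (21672)² / π²)^(1/3) = 26669 km.
Since a_t = (r₁ + r₂)/2, r₂ = 2a_t − r₁ = 2×26669 − 8060 = 45278 km.

r₂ = 45300 km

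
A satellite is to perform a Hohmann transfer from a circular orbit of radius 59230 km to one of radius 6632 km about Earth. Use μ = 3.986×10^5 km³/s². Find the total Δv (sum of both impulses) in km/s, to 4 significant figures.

Semi-major axis of the transfer orbit: a_t = (59230 + 6632)/2 = 32931 km.
Circular speed at r₁: v₁ = √(μ/r₁) = √(3.986×10^5/59230) = 2.594 km/s.
Transfer-orbit speed at r₁ (v² = μ(2/r − 1/a)): v_a = √[μ(2/r₁ − 1/a_t)] = 1.164 km/s.
First burn Δv₁ = |v_a − v₁| = 1.430 km/s.
Circular speed at r₂: v₂ = √(μ/r₂) = 7.75258 km/s.
Transfer-orbit speed at r₂: v_p = √[μ(2/r₂ − 1/a_t)] = 10.3972 km/s.
Second burn Δv₂ = |v₂ − v_p| = 2.645 km/s.
Δv = Δv₁ + Δv₂ = 1.430 + 2.645 = 4.075 km/s.

Δv = 4.075 km/s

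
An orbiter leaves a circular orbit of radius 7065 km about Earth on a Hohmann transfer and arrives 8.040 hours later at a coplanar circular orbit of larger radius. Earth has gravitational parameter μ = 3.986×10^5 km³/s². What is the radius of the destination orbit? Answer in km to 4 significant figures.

r₂ = 57620 km

Transfer time t = 8.040 hours = 28944 s, and t = π√(a_t³/μ).
So a_t = (μ t²/π²)^(1/3) = (3.986×10^5 × (28944)² / π²)^(1/3) = 32343 km.
Since a_t = (r₁ + r₂)/2, r₂ = 2a_t − r₁ = 2×32343 − 7065 = 57621 km.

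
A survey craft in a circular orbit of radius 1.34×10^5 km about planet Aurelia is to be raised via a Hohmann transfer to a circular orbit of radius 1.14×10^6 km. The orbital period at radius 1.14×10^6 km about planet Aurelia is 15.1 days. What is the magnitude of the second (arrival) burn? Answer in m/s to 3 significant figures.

From Kepler's third law T² = 4π²r³/μ at r = 1.14×10^6 km, T = 15.1 days = 15.1 × 86400 s = 1.30464×10^6 s: μ = 4π²r³/T² = 3.43631×10^7 km³/s².
Transfer-ellipse semi-major axis a_t = (r₁ + r₂)/2 = (1.340×10^5 + 1.140×10^6)/2 = 6.370×10^5 km.
On the circular orbit at r = 1.140×10^6 km, v_c = √(μ/r) = 5.490 km/s.
Transfer-orbit speed at the same r (vis-viva, a = a_t): v_t = √[μ(2/r − 1/a_t)] = 2.518 km/s.
Δv₂ = |v_t − v_c| = |2.518 − 5.490| = 2.972 km/s.

Δv₂ = 2970 m/s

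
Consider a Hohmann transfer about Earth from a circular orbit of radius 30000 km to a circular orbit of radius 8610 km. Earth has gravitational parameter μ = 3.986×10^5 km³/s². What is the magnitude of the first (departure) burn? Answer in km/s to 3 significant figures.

Δv₁ = 1.21 km/s

Semi-major axis of the transfer orbit: a_t = (30000 + 8610)/2 = 19305 km.
On the circular orbit at r = 30000 km, v_c = √(μ/r) = 3.645 km/s.
Vis-viva on the transfer ellipse at r = 30000 km gives v_t = √[μ(2/r − 1/a_t)] = 2.434 km/s.
Δv₁ = |v_t − v_c| = |2.434 − 3.645| = 1.211 km/s.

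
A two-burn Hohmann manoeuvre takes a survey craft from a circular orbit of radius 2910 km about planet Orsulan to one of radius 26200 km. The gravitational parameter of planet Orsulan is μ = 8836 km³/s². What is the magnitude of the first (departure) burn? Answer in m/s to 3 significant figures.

Δv₁ = 595 m/s

Transfer-ellipse semi-major axis a_t = (r₁ + r₂)/2 = (2910 + 26200)/2 = 14555 km.
Circular speed at r = 2910 km: v_c = √(μ/r) = 1.7425 km/s.
Transfer-orbit speed at the same r (vis-viva, a = a_t): v_t = √[μ(2/r − 1/a_t)] = 2.3379 km/s.
Δv₁ = |v_t − v_c| = |2.3379 − 1.7425| = 0.5954 km/s.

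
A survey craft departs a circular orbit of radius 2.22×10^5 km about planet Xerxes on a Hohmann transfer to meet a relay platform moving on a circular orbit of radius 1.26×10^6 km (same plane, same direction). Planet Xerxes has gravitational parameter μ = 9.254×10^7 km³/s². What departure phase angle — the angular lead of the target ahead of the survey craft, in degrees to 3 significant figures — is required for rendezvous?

The Hohmann ellipse has a_t = (r₁ + r₂)/2 = 7.410×10^5 km.
Transfer time t = π√(a_t³/μ) = 2.0831×10^5 s.
The target's mean motion on its circular orbit is ω₂ = √(μ/r₂³) = 6.8016×10^-6 rad/s.
Angle swept by the target during transfer: ω₂·t = 1.4168 rad = 81.18°.
The survey craft traverses 180° on the transfer ellipse, so the target must lead by 180° − 81.18° = 98.8°.

φ = 98.8°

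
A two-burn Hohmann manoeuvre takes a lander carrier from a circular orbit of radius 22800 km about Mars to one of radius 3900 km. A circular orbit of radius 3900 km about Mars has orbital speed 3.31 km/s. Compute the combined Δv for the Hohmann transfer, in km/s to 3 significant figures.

From the circular-orbit relation v² = μ/r at r = 3900 km: μ = v²r = (3.31)² × 3900 = 42728.8 km³/s².
The Hohmann ellipse has a_t = (r₁ + r₂)/2 = 13350 km.
Circular speed at r₁: v₁ = √(μ/r₁) = √(42728.8/22800) = 1.368967 km/s.
On the transfer ellipse at r₁, vis-viva gives v_a = √[μ(2/r₁ − 1/a_t)] = 0.7399196 km/s.
First burn Δv₁ = |v_a − v₁| = 0.6290 km/s.
Circular speed at r₂: v₂ = √(μ/r₂) = 3.310 km/s.
Transfer-orbit speed at r₂: v_p = √[μ(2/r₂ − 1/a_t)] = 4.326 km/s.
Second burn Δv₂ = |v₂ − v_p| = 1.016 km/s.
Total Δv = Δv₁ + Δv₂ = 1.645 km/s.

Δv = 1.64 km/s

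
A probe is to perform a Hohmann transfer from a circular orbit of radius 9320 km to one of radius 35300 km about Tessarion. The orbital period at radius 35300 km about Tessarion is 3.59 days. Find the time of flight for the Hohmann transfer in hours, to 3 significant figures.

From Kepler's third law T² = 4π²r³/μ at r = 35300 km, T = 3.59 days = 3.59 × 86400 s = 3.10176×10^5 s: μ = 4π²r³/T² = 18049.6 km³/s².
Transfer-ellipse semi-major axis a_t = (r₁ + r₂)/2 = (9320 + 35300)/2 = 22310 km.
By Kepler's third law the transfer-orbit period is T = 2π√(a_t³/μ), so t = T/2 = 77920 s.
Converting: 77920 s ÷ 3600 s/hour = 21.6 hours.

t = 21.6 hours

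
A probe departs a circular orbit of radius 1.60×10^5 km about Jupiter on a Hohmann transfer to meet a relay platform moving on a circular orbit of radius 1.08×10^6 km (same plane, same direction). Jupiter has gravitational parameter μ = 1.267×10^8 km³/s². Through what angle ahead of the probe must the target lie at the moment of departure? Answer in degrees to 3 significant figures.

Semi-major axis of the transfer orbit: a_t = (1.600×10^5 + 1.080×10^6)/2 = 6.200×10^5 km.
The half-period of the transfer ellipse is t = π√(a_t³/μ) = 1.3625×10^5 s.
The target's mean motion on its circular orbit is ω₂ = √(μ/r₂³) = 1.0029×10^-5 rad/s.
Angle swept by the target during transfer: ω₂·t = 1.3665 rad = 78.29°.
The probe traverses 180° on the transfer ellipse, so the target must lead by 180° − 78.29° = 102°.

φ = 102°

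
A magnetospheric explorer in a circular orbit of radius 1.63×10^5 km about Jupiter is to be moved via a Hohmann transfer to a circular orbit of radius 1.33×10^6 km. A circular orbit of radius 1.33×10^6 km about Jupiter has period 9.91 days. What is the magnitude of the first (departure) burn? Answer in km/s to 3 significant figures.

Δv₁ = 9.33 km/s

From Kepler's third law T² = 4π²r³/μ at r = 1.33×10^6 km, T = 9.91 days = 9.91 × 86400 s = 8.56224×10^5 s: μ = 4π²r³/T² = 1.26689×10^8 km³/s².
Transfer-ellipse semi-major axis a_t = (r₁ + r₂)/2 = (1.630×10^5 + 1.330×10^6)/2 = 7.465×10^5 km.
On the circular orbit at r = 1.630×10^5 km, v_c = √(μ/r) = 27.879 km/s.
Vis-viva on the transfer ellipse at r = 1.630×10^5 km gives v_t = √[μ(2/r − 1/a_t)] = 37.212 km/s.
Δv₁ = |v_t − v_c| = |37.212 − 27.879| = 9.333 km/s.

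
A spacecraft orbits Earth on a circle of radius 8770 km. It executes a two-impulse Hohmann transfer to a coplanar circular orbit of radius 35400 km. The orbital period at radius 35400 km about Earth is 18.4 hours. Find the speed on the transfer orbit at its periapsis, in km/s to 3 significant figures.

From Kepler's third law T² = 4π²r³/μ at r = 35400 km, T = 18.4 hours = 18.4 × 3600 s = 66240 s: μ = 4π²r³/T² = 3.99143×10^5 km³/s².
Semi-major axis of the transfer orbit: a_t = (8770 + 35400)/2 = 22085 km.
The periapsis of the transfer ellipse is at r = 8770 km.
Vis-viva: v = √[μ(2/r − 1/a_t)] = √[3.99143×10^5 × (2/8770 − 1/22085)] = 8.541 km/s.

v = 8.54 km/s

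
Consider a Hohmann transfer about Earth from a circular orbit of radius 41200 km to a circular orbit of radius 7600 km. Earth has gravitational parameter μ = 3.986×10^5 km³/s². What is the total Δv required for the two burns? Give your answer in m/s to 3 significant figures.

Δv = 3540 m/s

The Hohmann ellipse has a_t = (r₁ + r₂)/2 = 24400 km.
Circular speed at r₁: v₁ = √(μ/r₁) = √(3.986×10^5/41200) = 3.110 km/s.
Transfer-orbit speed at r₁ (vis-viva equation): v_a = √[μ(2/r₁ − 1/a_t)] = 1.736 km/s.
First burn Δv₁ = |v_a − v₁| = 1.374 km/s.
Circular speed at r₂: v₂ = √(μ/r₂) = 7.242 km/s.
Transfer-orbit speed at r₂: v_p = √[μ(2/r₂ − 1/a_t)] = 9.411 km/s.
Second burn Δv₂ = |v₂ − v_p| = 2.169 km/s.
Total Δv = Δv₁ + Δv₂ = 3.543 km/s.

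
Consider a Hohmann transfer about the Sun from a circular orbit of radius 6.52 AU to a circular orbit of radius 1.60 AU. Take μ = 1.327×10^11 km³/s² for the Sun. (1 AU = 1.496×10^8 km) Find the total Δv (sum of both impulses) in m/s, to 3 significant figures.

Δv = 10600 m/s

In km: r₁ = 6.52 × 1.496×10^8 = 9.75392×10^8 km; r₂ = 1.60 × 1.496×10^8 = 2.3936×10^8 km.
Transfer-ellipse semi-major axis a_t = (r₁ + r₂)/2 = (9.75392×10^8 + 2.3936×10^8)/2 = 6.07376×10^8 km.
Circular speed at r₁: v₁ = √(μ/r₁) = √(1.327×10^11/9.75392×10^8) = 11.664 km/s.
On the transfer ellipse at r₁, vis-viva gives v_a = √[μ(2/r₁ − 1/a_t)] = 7.3222 km/s.
First burn Δv₁ = |v_a − v₁| = 4.342 km/s.
At r₂, v₂ = √(μ/r₂) = 23.546 km/s.
Transfer-orbit speed at r₂: v_p = √[μ(2/r₂ − 1/a_t)] = 29.838 km/s.
Second burn Δv₂ = |v₂ − v_p| = 6.292 km/s.
Total Δv = Δv₁ + Δv₂ = 10.63 km/s.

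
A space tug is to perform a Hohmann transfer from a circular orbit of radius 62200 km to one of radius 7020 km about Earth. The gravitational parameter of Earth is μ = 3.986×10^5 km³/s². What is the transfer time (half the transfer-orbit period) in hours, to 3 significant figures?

t = 8.90 hours

Transfer-ellipse semi-major axis a_t = (r₁ + r₂)/2 = (62200 + 7020)/2 = 34610 km.
Half the transfer-orbit period gives t = π√(a_t³/μ) = 32040 s.
Converting: 32040 s ÷ 3600 s/hour = 8.90 hours.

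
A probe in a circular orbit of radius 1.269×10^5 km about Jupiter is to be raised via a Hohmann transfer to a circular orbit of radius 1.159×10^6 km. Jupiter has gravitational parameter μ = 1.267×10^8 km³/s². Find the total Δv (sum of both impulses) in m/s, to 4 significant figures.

Semi-major axis of the transfer orbit: a_t = (1.269×10^5 + 1.159×10^6)/2 = 6.4295×10^5 km.
At r₁ the circular-orbit speed is v₁ = √(μ/r₁) = 31.598 km/s.
Transfer-orbit speed at r₁ (vis-viva equation): v_p = √[μ(2/r₁ − 1/a_t)] = 42.424 km/s.
First burn Δv₁ = |v_p − v₁| = 10.83 km/s.
Circular speed at r₂: v₂ = √(μ/r₂) = 10.456 km/s.
Transfer-orbit speed at r₂: v_a = √[μ(2/r₂ − 1/a_t)] = 4.6450 km/s.
Second burn Δv₂ = |v₂ − v_a| = 5.811 km/s.
Δv = Δv₁ + Δv₂ = 10.83 + 5.811 = 16.64 km/s.

Δv = 16640 m/s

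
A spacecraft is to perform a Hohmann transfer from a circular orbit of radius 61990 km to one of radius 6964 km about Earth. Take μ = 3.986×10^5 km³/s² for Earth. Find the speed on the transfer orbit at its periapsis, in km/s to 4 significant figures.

v = 10.14 km/s

Semi-major axis of the transfer orbit: a_t = (61990 + 6964)/2 = 34477 km.
The periapsis of the transfer ellipse is at r = 6964 km.
From the vis-viva equation, v = √[μ(2/r − 1/a_t)] = 10.14 km/s.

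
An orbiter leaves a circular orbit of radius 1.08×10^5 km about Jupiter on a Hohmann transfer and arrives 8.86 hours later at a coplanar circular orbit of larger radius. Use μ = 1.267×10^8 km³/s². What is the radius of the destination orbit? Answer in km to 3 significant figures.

r₂ = 3.63×10^5 km

Transfer time t = 8.86 hours = 31896 s, and t = π√(a_t³/μ).
So a_t = (μ t²/π²)^(1/3) = (1.267×10^8 × (31896)² / π²)^(1/3) = 2.3550×10^5 km.
Since a_t = (r₁ + r₂)/2, r₂ = 2a_t − r₁ = 2×2.3550×10^5 − 1.080×10^5 = 3.630×10^5 km.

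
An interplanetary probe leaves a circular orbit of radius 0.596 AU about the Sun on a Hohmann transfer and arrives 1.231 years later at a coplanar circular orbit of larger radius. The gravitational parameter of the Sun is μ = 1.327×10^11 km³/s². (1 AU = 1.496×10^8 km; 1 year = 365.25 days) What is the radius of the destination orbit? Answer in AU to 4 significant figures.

In km: r₁ = 0.596 × 1.496×10^8 = 8.91616×10^7 km.
Transfer time t = 1.231 years × 365.25 × 86400 s = 3.88474056×10^7 s, and t = π√(a_t³/μ).
So a_t = (μ t²/π²)^(1/3) = (1.327×10^11 × (3.88474056×10^7)² / π²)^(1/3) = 2.7275×10^8 km.
Since a_t = (r₁ + r₂)/2, r₂ = 2a_t − r₁ = 2×2.7275×10^8 − 8.91616×10^7 = 4.563384×10^8 km.
In AU: r₂ = 4.563384×10^8 / 1.496×10^8 = 3.050 AU.

r₂ = 3.050 AU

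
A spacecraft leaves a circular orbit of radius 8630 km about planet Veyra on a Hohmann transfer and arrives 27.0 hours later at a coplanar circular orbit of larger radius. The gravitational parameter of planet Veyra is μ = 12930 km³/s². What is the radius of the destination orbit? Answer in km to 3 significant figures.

Transfer time t = 27.0 hours = 97200 s, and t = π√(a_t³/μ).
So a_t = (μ t²/π²)^(1/3) = (12930 × (97200)² / π²)^(1/3) = 23132 km.
Since a_t = (r₁ + r₂)/2, r₂ = 2a_t − r₁ = 2×23132 − 8630 = 37634 km.

r₂ = 37600 km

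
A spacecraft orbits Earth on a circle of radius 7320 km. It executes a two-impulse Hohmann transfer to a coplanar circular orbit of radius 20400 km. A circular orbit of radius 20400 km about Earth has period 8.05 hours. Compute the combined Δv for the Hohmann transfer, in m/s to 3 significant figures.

Δv = 2780 m/s

From Kepler's third law T² = 4π²r³/μ at r = 20400 km, T = 8.05 hours = 8.05 × 3600 s = 28980 s: μ = 4π²r³/T² = 3.99074×10^5 km³/s².
Semi-major axis of the transfer orbit: a_t = (7320 + 20400)/2 = 13860 km.
Circular speed at r₁: v₁ = √(μ/r₁) = √(3.99074×10^5/7320) = 7.384 km/s.
On the transfer ellipse at r₁, vis-viva gives v_p = √[μ(2/r₁ − 1/a_t)] = 8.958 km/s.
First burn Δv₁ = |v_p − v₁| = 1.574 km/s.
At r₂, v₂ = √(μ/r₂) = 4.423 km/s.
Transfer-orbit speed at r₂: v_a = √[μ(2/r₂ − 1/a_t)] = 3.214 km/s.
Second burn Δv₂ = |v₂ − v_a| = 1.209 km/s.
Total Δv = Δv₁ + Δv₂ = 2.783 km/s.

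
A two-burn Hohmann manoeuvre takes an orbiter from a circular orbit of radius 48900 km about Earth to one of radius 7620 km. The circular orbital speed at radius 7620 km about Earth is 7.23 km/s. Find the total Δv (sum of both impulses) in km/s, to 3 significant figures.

From the circular-orbit relation v² = μ/r at r = 7620 km: μ = v²r = (7.23)² × 7620 = 3.98319×10^5 km³/s².
The Hohmann ellipse has a_t = (r₁ + r₂)/2 = 28260 km.
At r₁ the circular-orbit speed is v₁ = √(μ/r₁) = 2.854 km/s.
On the transfer ellipse at r₁, vis-viva gives v_a = √[μ(2/r₁ − 1/a_t)] = 1.482 km/s.
First burn Δv₁ = |v_a − v₁| = 1.372 km/s.
Circular speed at r₂: v₂ = √(μ/r₂) = 7.230 km/s.
Transfer-orbit speed at r₂: v_p = √[μ(2/r₂ − 1/a_t)] = 9.511 km/s.
Second burn Δv₂ = |v₂ − v_p| = 2.281 km/s.
Total Δv = Δv₁ + Δv₂ = 3.653 km/s.

Δv = 3.65 km/s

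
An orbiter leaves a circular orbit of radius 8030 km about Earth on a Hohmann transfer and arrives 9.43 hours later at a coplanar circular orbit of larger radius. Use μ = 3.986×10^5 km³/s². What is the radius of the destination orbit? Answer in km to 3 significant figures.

r₂ = 63900 km

Transfer time t = 9.43 hours = 33948 s, and t = π√(a_t³/μ).
So a_t = (μ t²/π²)^(1/3) = (3.986×10^5 × (33948)² / π²)^(1/3) = 35971 km.
Since a_t = (r₁ + r₂)/2, r₂ = 2a_t − r₁ = 2×35971 − 8030 = 63912 km.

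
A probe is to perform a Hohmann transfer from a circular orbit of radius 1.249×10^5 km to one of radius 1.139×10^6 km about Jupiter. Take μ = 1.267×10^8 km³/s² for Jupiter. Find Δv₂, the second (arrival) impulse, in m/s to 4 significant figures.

Δv₂ = 5858 m/s

The Hohmann ellipse has a_t = (r₁ + r₂)/2 = 6.3195×10^5 km.
Circular speed at r = 1.139×10^6 km: v_c = √(μ/r) = 10.547 km/s.
Vis-viva on the transfer ellipse at r = 1.139×10^6 km gives v_t = √[μ(2/r − 1/a_t)] = 4.6888 km/s.
Δv₂ = |v_t − v_c| = |4.6888 − 10.547| = 5.858 km/s.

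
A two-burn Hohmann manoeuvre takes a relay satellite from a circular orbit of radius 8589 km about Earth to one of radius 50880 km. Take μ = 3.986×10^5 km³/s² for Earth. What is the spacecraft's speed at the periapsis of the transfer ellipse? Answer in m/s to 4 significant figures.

v = 8911 m/s

Transfer-ellipse semi-major axis a_t = (r₁ + r₂)/2 = (8589 + 50880)/2 = 29734.5 km.
The periapsis of the transfer ellipse is at r = 8589 km.
From the vis-viva equation, v = √[μ(2/r − 1/a_t)] = 8.911 km/s.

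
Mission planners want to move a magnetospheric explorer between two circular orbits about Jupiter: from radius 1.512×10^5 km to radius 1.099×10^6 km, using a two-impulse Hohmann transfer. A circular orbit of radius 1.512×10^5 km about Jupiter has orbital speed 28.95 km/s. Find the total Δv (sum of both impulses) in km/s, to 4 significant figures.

Δv = 14.89 km/s

From the circular-orbit relation v² = μ/r at r = 1.512×10^5 km: μ = v²r = (28.95)² × 1.512×10^5 = 1.26721×10^8 km³/s².
Transfer-ellipse semi-major axis a_t = (r₁ + r₂)/2 = (1.512×10^5 + 1.099×10^6)/2 = 6.251×10^5 km.
Circular speed at r₁: v₁ = √(μ/r₁) = √(1.26721×10^8/1.512×10^5) = 28.950 km/s.
Transfer-orbit speed at r₁ (v² = μ(2/r − 1/a)): v_p = √[μ(2/r₁ − 1/a_t)] = 38.386 km/s.
First burn Δv₁ = |v_p − v₁| = 9.436 km/s.
Circular speed at r₂: v₂ = √(μ/r₂) = 10.738 km/s.
Transfer-orbit speed at r₂: v_a = √[μ(2/r₂ − 1/a_t)] = 5.2811 km/s.
Second burn Δv₂ = |v₂ − v_a| = 5.457 km/s.
Total Δv = Δv₁ + Δv₂ = 14.89 km/s.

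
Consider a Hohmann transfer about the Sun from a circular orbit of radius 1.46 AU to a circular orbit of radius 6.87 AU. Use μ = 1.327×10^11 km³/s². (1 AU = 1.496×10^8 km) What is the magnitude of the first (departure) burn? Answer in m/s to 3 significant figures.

Δv₁ = 7010 m/s

In km: r₁ = 1.46 × 1.496×10^8 = 2.18416×10^8 km; r₂ = 6.87 × 1.496×10^8 = 1.027752×10^9 km.
The Hohmann ellipse has a_t = (r₁ + r₂)/2 = 6.23084×10^8 km.
Circular speed at r = 2.18416×10^8 km: v_c = √(μ/r) = 24.649 km/s.
Vis-viva on the transfer ellipse at r = 2.18416×10^8 km gives v_t = √[μ(2/r − 1/a_t)] = 31.657 km/s.
Δv₁ = |v_t − v_c| = |31.657 − 24.649| = 7.008 km/s.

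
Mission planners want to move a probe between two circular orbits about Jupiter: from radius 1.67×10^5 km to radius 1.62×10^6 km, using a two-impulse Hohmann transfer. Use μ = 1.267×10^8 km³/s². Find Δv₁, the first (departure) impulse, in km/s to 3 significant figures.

Semi-major axis of the transfer orbit: a_t = (1.670×10^5 + 1.620×10^6)/2 = 8.935×10^5 km.
On the circular orbit at r = 1.670×10^5 km, v_c = √(μ/r) = 27.5442 km/s.
Vis-viva on the transfer ellipse at r = 1.670×10^5 km gives v_t = √[μ(2/r − 1/a_t)] = 37.0886 km/s.
Δv₁ = |v_t − v_c| = |37.0886 − 27.5442| = 9.544 km/s.

Δv₁ = 9.54 km/s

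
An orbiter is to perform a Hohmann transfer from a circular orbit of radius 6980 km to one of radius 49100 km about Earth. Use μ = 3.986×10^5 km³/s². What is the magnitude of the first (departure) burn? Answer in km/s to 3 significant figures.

Semi-major axis of the transfer orbit: a_t = (6980 + 49100)/2 = 28040 km.
On the circular orbit at r = 6980 km, v_c = √(μ/r) = 7.557 km/s.
Transfer-orbit speed at the same r (vis-viva, a = a_t): v_t = √[μ(2/r − 1/a_t)] = 10.00 km/s.
Δv₁ = |v_t − v_c| = |10.00 − 7.557| = 2.443 km/s.

Δv₁ = 2.44 km/s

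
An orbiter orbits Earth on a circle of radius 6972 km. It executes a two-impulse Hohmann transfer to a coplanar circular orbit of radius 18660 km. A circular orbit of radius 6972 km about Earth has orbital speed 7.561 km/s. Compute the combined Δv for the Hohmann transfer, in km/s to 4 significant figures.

Δv = 2.775 km/s

From the circular-orbit relation v² = μ/r at r = 6972 km: μ = v²r = (7.561)² × 6972 = 3.98580×10^5 km³/s².
Semi-major axis of the transfer orbit: a_t = (6972 + 18660)/2 = 12816 km.
Circular speed at r₁: v₁ = √(μ/r₁) = √(3.98580×10^5/6972) = 7.561 km/s.
On the transfer ellipse at r₁, vis-viva equation gives v_p = √[μ(2/r₁ − 1/a_t)] = 9.123 km/s.
First burn Δv₁ = |v_p − v₁| = 1.562 km/s.
Circular speed at r₂: v₂ = √(μ/r₂) = 4.622 km/s.
Transfer-orbit speed at r₂: v_a = √[μ(2/r₂ − 1/a_t)] = 3.409 km/s.
Second burn Δv₂ = |v₂ − v_a| = 1.213 km/s.
Total Δv = Δv₁ + Δv₂ = 2.775 km/s.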